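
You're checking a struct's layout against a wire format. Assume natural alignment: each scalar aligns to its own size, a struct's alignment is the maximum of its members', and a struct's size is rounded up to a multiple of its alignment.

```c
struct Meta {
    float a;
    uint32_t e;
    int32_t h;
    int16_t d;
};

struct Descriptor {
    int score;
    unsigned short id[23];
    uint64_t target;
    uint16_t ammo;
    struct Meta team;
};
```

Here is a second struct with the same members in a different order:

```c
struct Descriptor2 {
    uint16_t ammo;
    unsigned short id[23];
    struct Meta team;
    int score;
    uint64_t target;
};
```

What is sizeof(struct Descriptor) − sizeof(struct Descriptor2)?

Meta: a at 0 (size 4, align 4) → ends 4; e at 4 (size 4, align 4) → ends 8; h at 8 (size 4, align 4) → ends 12; d at 12 (size 2, align 2) → ends 14; tail pad 2 to reach multiple of 4; total 16 bytes, alignment 4
score at 0 (size 4, align 4) → ends 4
id at 4 (size 46, align 2) → ends 50
pad 6 to align 8 for target
target at 56 (size 8, align 8) → ends 64
ammo at 64 (size 2, align 2) → ends 66
pad 2 to align 4 for team
team at 68 (size 16, align 4) → ends 84
tail pad 4 to reach multiple of 8
total 88 bytes, alignment 8
— Descriptor2 —
ammo at 0 (size 2, align 2) → ends 2
id at 2 (size 46, align 2) → ends 48
team at 48 (size 16, align 4) → ends 64
score at 64 (size 4, align 4) → ends 68
pad 4 to align 8 for target
target at 72 (size 8, align 8) → ends 80
total 80 bytes, alignment 8
88 − 80 = 8

8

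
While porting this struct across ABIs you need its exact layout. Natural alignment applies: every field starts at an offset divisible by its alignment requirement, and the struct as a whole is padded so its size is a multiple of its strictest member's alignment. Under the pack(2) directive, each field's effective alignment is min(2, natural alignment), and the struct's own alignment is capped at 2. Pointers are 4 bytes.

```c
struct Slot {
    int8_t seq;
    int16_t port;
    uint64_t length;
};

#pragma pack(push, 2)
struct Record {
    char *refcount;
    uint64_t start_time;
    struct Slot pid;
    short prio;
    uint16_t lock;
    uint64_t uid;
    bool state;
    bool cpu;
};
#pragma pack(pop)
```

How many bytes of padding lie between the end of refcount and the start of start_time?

0

Slot: 0..1  seq  (1B, 1-aligned); 1..2  -- padding (1B); 2..4  port  (2B, 2-aligned); 4..8  -- padding (4B); 8..16  length  (8B, 8-aligned); sizeof = 16, alignof = 8
0..4  refcount  (4B, 2-aligned)
4..12  start_time  (8B, 2-aligned)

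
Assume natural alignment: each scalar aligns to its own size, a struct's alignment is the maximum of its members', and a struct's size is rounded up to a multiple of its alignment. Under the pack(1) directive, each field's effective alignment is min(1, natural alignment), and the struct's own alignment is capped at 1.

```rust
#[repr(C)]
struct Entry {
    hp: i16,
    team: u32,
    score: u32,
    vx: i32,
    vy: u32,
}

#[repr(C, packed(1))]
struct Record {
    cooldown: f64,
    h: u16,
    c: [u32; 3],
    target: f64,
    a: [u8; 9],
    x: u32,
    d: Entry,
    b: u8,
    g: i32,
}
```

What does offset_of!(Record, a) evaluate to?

30

Entry: 0..2  hp  (2B, 2-aligned); 2..4  -- padding (2B); 4..8  team  (4B, 4-aligned); 8..12  score  (4B, 4-aligned); 12..16  vx  (4B, 4-aligned); 16..20  vy  (4B, 4-aligned); sizeof = 20, alignof = 4
0..8  cooldown  (8B, 1-aligned)
8..10  h  (2B, 1-aligned)
10..22  c  (12B, 1-aligned)
22..30  target  (8B, 1-aligned)
30..39  a  (9B, 1-aligned)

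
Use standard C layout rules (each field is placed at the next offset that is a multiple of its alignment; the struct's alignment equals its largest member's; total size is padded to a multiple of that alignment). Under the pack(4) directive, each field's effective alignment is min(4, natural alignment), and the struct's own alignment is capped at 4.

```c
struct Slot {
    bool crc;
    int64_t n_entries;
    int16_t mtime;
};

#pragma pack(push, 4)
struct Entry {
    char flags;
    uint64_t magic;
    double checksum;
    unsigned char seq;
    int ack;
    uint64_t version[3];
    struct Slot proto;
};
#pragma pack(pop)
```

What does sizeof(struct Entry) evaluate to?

76 bytes

Slot: crc at 0 (size 1, align 1) → ends 1; pad 7 to align 8 for n_entries; n_entries at 8 (size 8, align 8) → ends 16; mtime at 16 (size 2, align 2) → ends 18; tail pad 6 to reach multiple of 8; total 24 bytes, alignment 8
flags at 0 (size 1, align 1) → ends 1
pad 3 to align 4 for magic
magic at 4 (size 8, align 4) → ends 12
checksum at 12 (size 8, align 4) → ends 20
seq at 20 (size 1, align 1) → ends 21
pad 3 to align 4 for ack
ack at 24 (size 4, align 4) → ends 28
version at 28 (size 24, align 4) → ends 52
proto at 52 (size 24, align 4) → ends 76
total 76 bytes, alignment 4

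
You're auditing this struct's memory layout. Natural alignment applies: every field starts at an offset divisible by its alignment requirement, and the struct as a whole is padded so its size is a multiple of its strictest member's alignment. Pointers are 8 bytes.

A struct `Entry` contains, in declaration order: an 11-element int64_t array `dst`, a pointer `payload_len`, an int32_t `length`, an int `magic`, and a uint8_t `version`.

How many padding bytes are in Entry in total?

0..88  dst  (88B, 8-aligned)
88..96  payload_len  (8B, 8-aligned)
96..100  length  (4B, 4-aligned)
100..104  magic  (4B, 4-aligned)
104..105  version  (1B, 1-aligned)
105..112  -- tail padding (7B)
sizeof = 112, alignof = 8
data bytes 105, size 112 → padding 7

7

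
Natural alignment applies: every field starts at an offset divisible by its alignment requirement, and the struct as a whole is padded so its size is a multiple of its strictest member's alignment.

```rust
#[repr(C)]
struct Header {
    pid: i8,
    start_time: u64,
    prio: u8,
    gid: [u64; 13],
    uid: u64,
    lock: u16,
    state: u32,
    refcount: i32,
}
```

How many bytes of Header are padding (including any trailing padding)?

@0: pid [1B, align 1] → 1
+7 pad (align 8)
@8: start_time [8B, align 8] → 16
@16: prio [1B, align 1] → 17
+7 pad (align 8)
@24: gid [104B, align 8] → 128
@128: uid [8B, align 8] → 136
@136: lock [2B, align 2] → 138
+2 pad (align 4)
@140: state [4B, align 4] → 144
@144: refcount [4B, align 4] → 148
+4 tail pad (align 8)
size 152, align 8
data bytes 132, size 152 → padding 20

20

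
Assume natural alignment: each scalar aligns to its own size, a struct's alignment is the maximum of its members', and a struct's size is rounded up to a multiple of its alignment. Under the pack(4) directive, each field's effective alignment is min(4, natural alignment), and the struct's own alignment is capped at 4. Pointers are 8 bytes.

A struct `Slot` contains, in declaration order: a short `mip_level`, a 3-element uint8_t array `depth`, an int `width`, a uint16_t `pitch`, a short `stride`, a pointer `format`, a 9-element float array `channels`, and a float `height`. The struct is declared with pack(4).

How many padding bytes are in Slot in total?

3

mip_level at 0 (size 2, align 2) → ends 2
depth at 2 (size 3, align 1) → ends 5
pad 3 to align 4 for width
width at 8 (size 4, align 4) → ends 12
pitch at 12 (size 2, align 2) → ends 14
stride at 14 (size 2, align 2) → ends 16
format at 16 (size 8, align 4) → ends 24
channels at 24 (size 36, align 4) → ends 60
height at 60 (size 4, align 4) → ends 64
total 64 bytes, alignment 4
data bytes 61, size 64 → padding 3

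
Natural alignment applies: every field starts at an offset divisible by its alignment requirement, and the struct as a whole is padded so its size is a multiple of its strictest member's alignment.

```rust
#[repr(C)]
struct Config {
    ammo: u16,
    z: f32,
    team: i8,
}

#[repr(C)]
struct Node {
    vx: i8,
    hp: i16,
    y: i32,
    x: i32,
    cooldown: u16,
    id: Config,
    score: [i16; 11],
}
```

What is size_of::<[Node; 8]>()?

416

Config: 0..2  ammo  (2B, 2-aligned); 2..4  -- padding (2B); 4..8  z  (4B, 4-aligned); 8..9  team  (1B, 1-aligned); 9..12  -- tail padding (3B); sizeof = 12, alignof = 4
0..1  vx  (1B, 1-aligned)
1..2  -- padding (1B)
2..4  hp  (2B, 2-aligned)
4..8  y  (4B, 4-aligned)
8..12  x  (4B, 4-aligned)
12..14  cooldown  (2B, 2-aligned)
14..16  -- padding (2B)
16..28  id  (12B, 4-aligned)
28..50  score  (22B, 2-aligned)
50..52  -- tail padding (2B)
sizeof = 52, alignof = 4
array of 8: 8 × 52 = 416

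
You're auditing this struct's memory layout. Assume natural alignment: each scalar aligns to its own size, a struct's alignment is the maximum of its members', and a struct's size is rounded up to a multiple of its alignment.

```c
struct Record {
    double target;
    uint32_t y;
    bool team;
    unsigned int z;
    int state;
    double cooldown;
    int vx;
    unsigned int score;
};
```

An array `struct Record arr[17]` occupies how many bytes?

target at 0 (size 8, align 8) → ends 8
y at 8 (size 4, align 4) → ends 12
team at 12 (size 1, align 1) → ends 13
pad 3 to align 4 for z
z at 16 (size 4, align 4) → ends 20
state at 20 (size 4, align 4) → ends 24
cooldown at 24 (size 8, align 8) → ends 32
vx at 32 (size 4, align 4) → ends 36
score at 36 (size 4, align 4) → ends 40
total 40 bytes, alignment 8
array of 17: 17 × 40 = 680

680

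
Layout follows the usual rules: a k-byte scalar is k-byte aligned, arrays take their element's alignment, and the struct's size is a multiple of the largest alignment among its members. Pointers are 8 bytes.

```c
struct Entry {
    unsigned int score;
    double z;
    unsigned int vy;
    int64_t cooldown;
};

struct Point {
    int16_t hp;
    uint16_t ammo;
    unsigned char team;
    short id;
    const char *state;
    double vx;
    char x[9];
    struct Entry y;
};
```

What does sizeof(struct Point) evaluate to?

Entry: 0..4  score  (4B, 4-aligned); 4..8  -- padding (4B); 8..16  z  (8B, 8-aligned); 16..20  vy  (4B, 4-aligned); 20..24  -- padding (4B); 24..32  cooldown  (8B, 8-aligned); sizeof = 32, alignof = 8
0..2  hp  (2B, 2-aligned)
2..4  ammo  (2B, 2-aligned)
4..5  team  (1B, 1-aligned)
5..6  -- padding (1B)
6..8  id  (2B, 2-aligned)
8..16  state  (8B, 8-aligned)
16..24  vx  (8B, 8-aligned)
24..33  x  (9B, 1-aligned)
33..40  -- padding (7B)
40..72  y  (32B, 8-aligned)
sizeof = 72, alignof = 8

72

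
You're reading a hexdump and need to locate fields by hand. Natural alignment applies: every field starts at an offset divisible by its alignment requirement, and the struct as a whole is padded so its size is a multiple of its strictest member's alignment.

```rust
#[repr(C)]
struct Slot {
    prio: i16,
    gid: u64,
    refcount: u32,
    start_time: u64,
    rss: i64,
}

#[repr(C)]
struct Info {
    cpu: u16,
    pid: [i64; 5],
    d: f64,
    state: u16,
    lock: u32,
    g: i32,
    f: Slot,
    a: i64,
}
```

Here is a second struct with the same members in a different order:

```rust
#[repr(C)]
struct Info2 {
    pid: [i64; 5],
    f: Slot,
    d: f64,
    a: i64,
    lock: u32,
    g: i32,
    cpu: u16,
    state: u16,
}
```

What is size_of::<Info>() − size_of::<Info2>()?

8

Slot: 0..2  prio  (2B, 2-aligned); 2..8  -- padding (6B); 8..16  gid  (8B, 8-aligned); 16..20  refcount  (4B, 4-aligned); 20..24  -- padding (4B); 24..32  start_time  (8B, 8-aligned); 32..40  rss  (8B, 8-aligned); sizeof = 40, alignof = 8
0..2  cpu  (2B, 2-aligned)
2..8  -- padding (6B)
8..48  pid  (40B, 8-aligned)
48..56  d  (8B, 8-aligned)
56..58  state  (2B, 2-aligned)
58..60  -- padding (2B)
60..64  lock  (4B, 4-aligned)
64..68  g  (4B, 4-aligned)
68..72  -- padding (4B)
72..112  f  (40B, 8-aligned)
112..120  a  (8B, 8-aligned)
sizeof = 120, alignof = 8
— Info2 —
0..40  pid  (40B, 8-aligned)
40..80  f  (40B, 8-aligned)
80..88  d  (8B, 8-aligned)
88..96  a  (8B, 8-aligned)
96..100  lock  (4B, 4-aligned)
100..104  g  (4B, 4-aligned)
104..106  cpu  (2B, 2-aligned)
106..108  state  (2B, 2-aligned)
108..112  -- tail padding (4B)
sizeof = 112, alignof = 8
120 − 112 = 8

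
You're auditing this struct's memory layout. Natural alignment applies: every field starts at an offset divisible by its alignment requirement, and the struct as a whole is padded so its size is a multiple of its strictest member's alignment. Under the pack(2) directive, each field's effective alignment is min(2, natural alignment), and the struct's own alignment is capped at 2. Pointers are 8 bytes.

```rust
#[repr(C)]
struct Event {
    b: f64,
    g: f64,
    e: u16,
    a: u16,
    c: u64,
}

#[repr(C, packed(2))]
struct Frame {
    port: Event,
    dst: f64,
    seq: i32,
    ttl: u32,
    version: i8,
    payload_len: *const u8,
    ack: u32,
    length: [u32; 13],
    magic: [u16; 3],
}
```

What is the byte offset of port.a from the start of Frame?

18

Event: 0..8  b  (8B, 8-aligned); 8..16  g  (8B, 8-aligned); 16..18  e  (2B, 2-aligned); 18..20  a  (2B, 2-aligned); 20..24  -- padding (4B); 24..32  c  (8B, 8-aligned); sizeof = 32, alignof = 8
0..32  port  (32B, 2-aligned)
within Event: a at 18
0 + 18 = 18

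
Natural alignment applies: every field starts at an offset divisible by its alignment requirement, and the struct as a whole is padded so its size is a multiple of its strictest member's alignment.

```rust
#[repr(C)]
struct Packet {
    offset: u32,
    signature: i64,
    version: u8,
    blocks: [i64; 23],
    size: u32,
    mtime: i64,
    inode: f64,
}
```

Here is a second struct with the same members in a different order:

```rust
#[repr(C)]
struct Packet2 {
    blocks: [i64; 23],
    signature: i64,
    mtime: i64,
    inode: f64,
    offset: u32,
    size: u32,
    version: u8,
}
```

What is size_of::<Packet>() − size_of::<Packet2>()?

0..4  offset  (4B, 4-aligned)
4..8  -- padding (4B)
8..16  signature  (8B, 8-aligned)
16..17  version  (1B, 1-aligned)
17..24  -- padding (7B)
24..208  blocks  (184B, 8-aligned)
208..212  size  (4B, 4-aligned)
212..216  -- padding (4B)
216..224  mtime  (8B, 8-aligned)
224..232  inode  (8B, 8-aligned)
sizeof = 232, alignof = 8
— Packet2 —
0..184  blocks  (184B, 8-aligned)
184..192  signature  (8B, 8-aligned)
192..200  mtime  (8B, 8-aligned)
200..208  inode  (8B, 8-aligned)
208..212  offset  (4B, 4-aligned)
212..216  size  (4B, 4-aligned)
216..217  version  (1B, 1-aligned)
217..224  -- tail padding (7B)
sizeof = 224, alignof = 8
232 − 224 = 8

8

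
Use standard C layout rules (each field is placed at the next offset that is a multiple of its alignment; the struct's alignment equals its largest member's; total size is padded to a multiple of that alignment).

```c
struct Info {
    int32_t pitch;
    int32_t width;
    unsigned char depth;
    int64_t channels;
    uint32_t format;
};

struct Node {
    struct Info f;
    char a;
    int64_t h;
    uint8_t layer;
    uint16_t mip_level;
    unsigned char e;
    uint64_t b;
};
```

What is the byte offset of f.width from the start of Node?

4

Info: @0: pitch [4B, align 4] → 4; @4: width [4B, align 4] → 8; @8: depth [1B, align 1] → 9; +7 pad (align 8); @16: channels [8B, align 8] → 24; @24: format [4B, align 4] → 28; +4 tail pad (align 8); size 32, align 8
@0: f [32B, align 8] → 32
within Info: width at 4
0 + 4 = 4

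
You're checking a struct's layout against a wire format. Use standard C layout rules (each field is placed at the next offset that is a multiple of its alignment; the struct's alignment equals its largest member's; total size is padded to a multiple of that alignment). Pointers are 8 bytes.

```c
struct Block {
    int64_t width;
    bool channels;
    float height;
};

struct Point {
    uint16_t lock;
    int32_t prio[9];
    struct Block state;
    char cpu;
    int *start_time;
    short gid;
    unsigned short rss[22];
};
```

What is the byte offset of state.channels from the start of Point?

Block: @0: width [8B, align 8] → 8; @8: channels [1B, align 1] → 9; +3 pad (align 4); @12: height [4B, align 4] → 16; size 16, align 8
@0: lock [2B, align 2] → 2
+2 pad (align 4)
@4: prio [36B, align 4] → 40
@40: state [16B, align 8] → 56
within Block: channels at 8
40 + 8 = 48

48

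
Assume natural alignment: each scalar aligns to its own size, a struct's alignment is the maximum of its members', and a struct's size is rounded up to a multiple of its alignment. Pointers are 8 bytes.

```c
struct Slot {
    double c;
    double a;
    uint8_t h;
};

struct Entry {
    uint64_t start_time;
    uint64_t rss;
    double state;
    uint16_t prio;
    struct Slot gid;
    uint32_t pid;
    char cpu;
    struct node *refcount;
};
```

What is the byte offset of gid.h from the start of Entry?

48

Slot: c at 0 (size 8, align 8) → ends 8; a at 8 (size 8, align 8) → ends 16; h at 16 (size 1, align 1) → ends 17; tail pad 7 to reach multiple of 8; total 24 bytes, alignment 8
start_time at 0 (size 8, align 8) → ends 8
rss at 8 (size 8, align 8) → ends 16
state at 16 (size 8, align 8) → ends 24
prio at 24 (size 2, align 2) → ends 26
pad 6 to align 8 for gid
gid at 32 (size 24, align 8) → ends 56
within Slot: h at 16
32 + 16 = 48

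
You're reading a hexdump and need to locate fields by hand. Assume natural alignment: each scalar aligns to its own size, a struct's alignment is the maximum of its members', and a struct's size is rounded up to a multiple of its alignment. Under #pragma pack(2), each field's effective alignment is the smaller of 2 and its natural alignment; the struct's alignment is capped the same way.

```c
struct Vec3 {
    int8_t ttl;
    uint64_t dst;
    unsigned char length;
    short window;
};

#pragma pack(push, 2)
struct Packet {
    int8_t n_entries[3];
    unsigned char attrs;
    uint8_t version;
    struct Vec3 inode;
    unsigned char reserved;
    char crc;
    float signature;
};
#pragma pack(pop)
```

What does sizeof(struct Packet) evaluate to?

36 bytes

Vec3: @0: ttl [1B, align 1] → 1; +7 pad (align 8); @8: dst [8B, align 8] → 16; @16: length [1B, align 1] → 17; +1 pad (align 2); @18: window [2B, align 2] → 20; +4 tail pad (align 8); size 24, align 8
@0: n_entries [3B, align 1] → 3
@3: attrs [1B, align 1] → 4
@4: version [1B, align 1] → 5
+1 pad (align 2)
@6: inode [24B, align 2] → 30
@30: reserved [1B, align 1] → 31
@31: crc [1B, align 1] → 32
@32: signature [4B, align 2] → 36
size 36, align 2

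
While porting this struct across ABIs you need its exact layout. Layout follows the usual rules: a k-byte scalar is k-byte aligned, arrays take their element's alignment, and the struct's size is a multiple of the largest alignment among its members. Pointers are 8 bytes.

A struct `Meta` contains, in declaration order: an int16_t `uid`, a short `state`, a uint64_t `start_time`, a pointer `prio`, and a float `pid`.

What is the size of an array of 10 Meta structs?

320

@0: uid [2B, align 2] → 2
@2: state [2B, align 2] → 4
+4 pad (align 8)
@8: start_time [8B, align 8] → 16
@16: prio [8B, align 8] → 24
@24: pid [4B, align 4] → 28
+4 tail pad (align 8)
size 32, align 8
array of 10: 10 × 32 = 320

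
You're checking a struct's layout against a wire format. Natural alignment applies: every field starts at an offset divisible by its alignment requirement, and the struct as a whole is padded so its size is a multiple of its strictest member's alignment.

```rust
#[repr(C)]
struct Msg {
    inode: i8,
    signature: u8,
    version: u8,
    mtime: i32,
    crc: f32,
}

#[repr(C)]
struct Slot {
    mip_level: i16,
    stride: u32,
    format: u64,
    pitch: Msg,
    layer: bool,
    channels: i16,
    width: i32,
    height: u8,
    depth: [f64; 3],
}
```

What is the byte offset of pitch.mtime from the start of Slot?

Msg: inode at 0 (size 1, align 1) → ends 1; signature at 1 (size 1, align 1) → ends 2; version at 2 (size 1, align 1) → ends 3; pad 1 to align 4 for mtime; mtime at 4 (size 4, align 4) → ends 8; crc at 8 (size 4, align 4) → ends 12; total 12 bytes, alignment 4
mip_level at 0 (size 2, align 2) → ends 2
pad 2 to align 4 for stride
stride at 4 (size 4, align 4) → ends 8
format at 8 (size 8, align 8) → ends 16
pitch at 16 (size 12, align 4) → ends 28
within Msg: mtime at 4
16 + 4 = 20

20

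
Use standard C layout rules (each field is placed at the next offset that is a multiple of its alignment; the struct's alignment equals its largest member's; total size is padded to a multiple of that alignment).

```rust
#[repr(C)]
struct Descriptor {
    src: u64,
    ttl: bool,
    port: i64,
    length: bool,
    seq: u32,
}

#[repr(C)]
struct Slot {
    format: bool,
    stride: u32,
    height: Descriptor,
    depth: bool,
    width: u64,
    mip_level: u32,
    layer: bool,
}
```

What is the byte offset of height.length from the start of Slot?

32

Descriptor: src at 0 (size 8, align 8) → ends 8; ttl at 8 (size 1, align 1) → ends 9; pad 7 to align 8 for port; port at 16 (size 8, align 8) → ends 24; length at 24 (size 1, align 1) → ends 25; pad 3 to align 4 for seq; seq at 28 (size 4, align 4) → ends 32; total 32 bytes, alignment 8
format at 0 (size 1, align 1) → ends 1
pad 3 to align 4 for stride
stride at 4 (size 4, align 4) → ends 8
height at 8 (size 32, align 8) → ends 40
within Descriptor: length at 24
8 + 24 = 32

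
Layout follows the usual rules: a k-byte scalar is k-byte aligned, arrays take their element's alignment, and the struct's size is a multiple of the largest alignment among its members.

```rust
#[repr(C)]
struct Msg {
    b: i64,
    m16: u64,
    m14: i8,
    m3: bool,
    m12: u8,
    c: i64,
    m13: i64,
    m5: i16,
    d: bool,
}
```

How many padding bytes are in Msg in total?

10

b at 0 (size 8, align 8) → ends 8
m16 at 8 (size 8, align 8) → ends 16
m14 at 16 (size 1, align 1) → ends 17
m3 at 17 (size 1, align 1) → ends 18
m12 at 18 (size 1, align 1) → ends 19
pad 5 to align 8 for c
c at 24 (size 8, align 8) → ends 32
m13 at 32 (size 8, align 8) → ends 40
m5 at 40 (size 2, align 2) → ends 42
d at 42 (size 1, align 1) → ends 43
tail pad 5 to reach multiple of 8
total 48 bytes, alignment 8
data bytes 38, size 48 → padding 10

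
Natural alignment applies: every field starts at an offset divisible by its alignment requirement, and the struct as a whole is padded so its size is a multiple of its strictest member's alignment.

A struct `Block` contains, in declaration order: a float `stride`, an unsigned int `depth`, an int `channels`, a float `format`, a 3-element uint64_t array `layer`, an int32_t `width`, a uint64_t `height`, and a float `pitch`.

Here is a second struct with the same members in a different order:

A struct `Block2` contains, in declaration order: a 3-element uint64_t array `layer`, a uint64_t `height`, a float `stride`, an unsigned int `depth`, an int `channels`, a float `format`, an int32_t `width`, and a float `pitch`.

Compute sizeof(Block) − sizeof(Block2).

@0: stride [4B, align 4] → 4
@4: depth [4B, align 4] → 8
@8: channels [4B, align 4] → 12
@12: format [4B, align 4] → 16
@16: layer [24B, align 8] → 40
@40: width [4B, align 4] → 44
+4 pad (align 8)
@48: height [8B, align 8] → 56
@56: pitch [4B, align 4] → 60
+4 tail pad (align 8)
size 64, align 8
— Block2 —
@0: layer [24B, align 8] → 24
@24: height [8B, align 8] → 32
@32: stride [4B, align 4] → 36
@36: depth [4B, align 4] → 40
@40: channels [4B, align 4] → 44
@44: format [4B, align 4] → 48
@48: width [4B, align 4] → 52
@52: pitch [4B, align 4] → 56
size 56, align 8
64 − 56 = 8

8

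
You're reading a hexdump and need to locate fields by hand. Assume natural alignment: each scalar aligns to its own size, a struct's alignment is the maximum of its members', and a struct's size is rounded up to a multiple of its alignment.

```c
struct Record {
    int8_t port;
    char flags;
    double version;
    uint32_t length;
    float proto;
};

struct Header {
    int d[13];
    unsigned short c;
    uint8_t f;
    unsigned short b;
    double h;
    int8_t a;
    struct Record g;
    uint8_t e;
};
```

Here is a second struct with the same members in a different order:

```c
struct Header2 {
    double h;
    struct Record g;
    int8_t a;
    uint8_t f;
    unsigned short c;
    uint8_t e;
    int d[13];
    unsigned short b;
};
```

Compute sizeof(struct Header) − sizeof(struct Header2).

Record: port at 0 (size 1, align 1) → ends 1; flags at 1 (size 1, align 1) → ends 2; pad 6 to align 8 for version; version at 8 (size 8, align 8) → ends 16; length at 16 (size 4, align 4) → ends 20; proto at 20 (size 4, align 4) → ends 24; total 24 bytes, alignment 8
d at 0 (size 52, align 4) → ends 52
c at 52 (size 2, align 2) → ends 54
f at 54 (size 1, align 1) → ends 55
pad 1 to align 2 for b
b at 56 (size 2, align 2) → ends 58
pad 6 to align 8 for h
h at 64 (size 8, align 8) → ends 72
a at 72 (size 1, align 1) → ends 73
pad 7 to align 8 for g
g at 80 (size 24, align 8) → ends 104
e at 104 (size 1, align 1) → ends 105
tail pad 7 to reach multiple of 8
total 112 bytes, alignment 8
— Header2 —
h at 0 (size 8, align 8) → ends 8
g at 8 (size 24, align 8) → ends 32
a at 32 (size 1, align 1) → ends 33
f at 33 (size 1, align 1) → ends 34
c at 34 (size 2, align 2) → ends 36
e at 36 (size 1, align 1) → ends 37
pad 3 to align 4 for d
d at 40 (size 52, align 4) → ends 92
b at 92 (size 2, align 2) → ends 94
tail pad 2 to reach multiple of 8
total 96 bytes, alignment 8
112 − 96 = 16

16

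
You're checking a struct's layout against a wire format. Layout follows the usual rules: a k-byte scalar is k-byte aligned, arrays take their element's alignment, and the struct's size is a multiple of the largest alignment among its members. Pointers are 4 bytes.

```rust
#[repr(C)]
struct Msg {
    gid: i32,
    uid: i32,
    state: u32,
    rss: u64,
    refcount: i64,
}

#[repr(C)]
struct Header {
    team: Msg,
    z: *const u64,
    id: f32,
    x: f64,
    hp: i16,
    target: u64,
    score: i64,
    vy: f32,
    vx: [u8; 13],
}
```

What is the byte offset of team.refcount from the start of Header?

24

Msg: 0..4  gid  (4B, 4-aligned); 4..8  uid  (4B, 4-aligned); 8..12  state  (4B, 4-aligned); 12..16  -- padding (4B); 16..24  rss  (8B, 8-aligned); 24..32  refcount  (8B, 8-aligned); sizeof = 32, alignof = 8
0..32  team  (32B, 8-aligned)
within Msg: refcount at 24
0 + 24 = 24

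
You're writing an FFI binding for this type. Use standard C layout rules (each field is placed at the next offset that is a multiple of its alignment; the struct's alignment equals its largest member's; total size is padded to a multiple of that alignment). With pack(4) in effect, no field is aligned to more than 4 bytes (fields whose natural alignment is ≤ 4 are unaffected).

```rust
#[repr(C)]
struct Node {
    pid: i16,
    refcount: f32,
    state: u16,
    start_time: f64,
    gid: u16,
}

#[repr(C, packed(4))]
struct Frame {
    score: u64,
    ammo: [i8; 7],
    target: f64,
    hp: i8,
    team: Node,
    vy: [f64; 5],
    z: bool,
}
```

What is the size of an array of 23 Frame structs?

Node: 0..2  pid  (2B, 2-aligned); 2..4  -- padding (2B); 4..8  refcount  (4B, 4-aligned); 8..10  state  (2B, 2-aligned); 10..16  -- padding (6B); 16..24  start_time  (8B, 8-aligned); 24..26  gid  (2B, 2-aligned); 26..32  -- tail padding (6B); sizeof = 32, alignof = 8
0..8  score  (8B, 4-aligned)
8..15  ammo  (7B, 1-aligned)
15..16  -- padding (1B)
16..24  target  (8B, 4-aligned)
24..25  hp  (1B, 1-aligned)
25..28  -- padding (3B)
28..60  team  (32B, 4-aligned)
60..100  vy  (40B, 4-aligned)
100..101  z  (1B, 1-aligned)
101..104  -- tail padding (3B)
sizeof = 104, alignof = 4
array of 23: 23 × 104 = 2392

2392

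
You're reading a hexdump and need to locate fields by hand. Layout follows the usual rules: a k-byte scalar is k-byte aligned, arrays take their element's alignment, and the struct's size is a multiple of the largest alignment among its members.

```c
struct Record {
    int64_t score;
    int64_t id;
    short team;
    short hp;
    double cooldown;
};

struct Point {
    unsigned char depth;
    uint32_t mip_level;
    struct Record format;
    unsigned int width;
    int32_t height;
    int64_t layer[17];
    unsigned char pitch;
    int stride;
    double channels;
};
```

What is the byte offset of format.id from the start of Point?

16

Record: 0..8  score  (8B, 8-aligned); 8..16  id  (8B, 8-aligned); 16..18  team  (2B, 2-aligned); 18..20  hp  (2B, 2-aligned); 20..24  -- padding (4B); 24..32  cooldown  (8B, 8-aligned); sizeof = 32, alignof = 8
0..1  depth  (1B, 1-aligned)
1..4  -- padding (3B)
4..8  mip_level  (4B, 4-aligned)
8..40  format  (32B, 8-aligned)
within Record: id at 8
8 + 8 = 16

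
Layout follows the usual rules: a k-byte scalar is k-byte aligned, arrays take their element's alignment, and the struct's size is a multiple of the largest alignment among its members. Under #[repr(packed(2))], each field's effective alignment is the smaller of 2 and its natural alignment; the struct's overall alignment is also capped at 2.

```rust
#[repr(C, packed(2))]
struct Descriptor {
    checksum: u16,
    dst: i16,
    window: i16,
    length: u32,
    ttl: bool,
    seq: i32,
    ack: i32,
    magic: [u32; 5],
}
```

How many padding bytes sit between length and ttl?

0

0..2  checksum  (2B, 2-aligned)
2..4  dst  (2B, 2-aligned)
4..6  window  (2B, 2-aligned)
6..10  length  (4B, 2-aligned)
10..11  ttl  (1B, 1-aligned)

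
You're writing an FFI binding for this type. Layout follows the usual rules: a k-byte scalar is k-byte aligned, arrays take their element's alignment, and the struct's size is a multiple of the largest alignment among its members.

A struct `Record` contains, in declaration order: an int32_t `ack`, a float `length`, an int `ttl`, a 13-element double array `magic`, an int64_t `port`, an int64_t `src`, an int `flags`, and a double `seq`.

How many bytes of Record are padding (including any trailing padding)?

8

@0: ack [4B, align 4] → 4
@4: length [4B, align 4] → 8
@8: ttl [4B, align 4] → 12
+4 pad (align 8)
@16: magic [104B, align 8] → 120
@120: port [8B, align 8] → 128
@128: src [8B, align 8] → 136
@136: flags [4B, align 4] → 140
+4 pad (align 8)
@144: seq [8B, align 8] → 152
size 152, align 8
data bytes 144, size 152 → padding 8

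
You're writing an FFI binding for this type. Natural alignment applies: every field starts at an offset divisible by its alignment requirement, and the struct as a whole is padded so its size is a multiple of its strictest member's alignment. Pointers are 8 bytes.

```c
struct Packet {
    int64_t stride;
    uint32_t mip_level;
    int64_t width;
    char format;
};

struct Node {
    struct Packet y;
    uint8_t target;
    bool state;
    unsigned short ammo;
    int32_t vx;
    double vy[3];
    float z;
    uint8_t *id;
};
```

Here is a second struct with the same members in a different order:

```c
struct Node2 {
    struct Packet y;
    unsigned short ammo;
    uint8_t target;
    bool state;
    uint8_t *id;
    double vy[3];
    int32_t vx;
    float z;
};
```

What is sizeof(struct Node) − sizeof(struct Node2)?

0

Packet: 0..8  stride  (8B, 8-aligned); 8..12  mip_level  (4B, 4-aligned); 12..16  -- padding (4B); 16..24  width  (8B, 8-aligned); 24..25  format  (1B, 1-aligned); 25..32  -- tail padding (7B); sizeof = 32, alignof = 8
0..32  y  (32B, 8-aligned)
32..33  target  (1B, 1-aligned)
33..34  state  (1B, 1-aligned)
34..36  ammo  (2B, 2-aligned)
36..40  vx  (4B, 4-aligned)
40..64  vy  (24B, 8-aligned)
64..68  z  (4B, 4-aligned)
68..72  -- padding (4B)
72..80  id  (8B, 8-aligned)
sizeof = 80, alignof = 8
— Node2 —
0..32  y  (32B, 8-aligned)
32..34  ammo  (2B, 2-aligned)
34..35  target  (1B, 1-aligned)
35..36  state  (1B, 1-aligned)
36..40  -- padding (4B)
40..48  id  (8B, 8-aligned)
48..72  vy  (24B, 8-aligned)
72..76  vx  (4B, 4-aligned)
76..80  z  (4B, 4-aligned)
sizeof = 80, alignof = 8
80 − 80 = 0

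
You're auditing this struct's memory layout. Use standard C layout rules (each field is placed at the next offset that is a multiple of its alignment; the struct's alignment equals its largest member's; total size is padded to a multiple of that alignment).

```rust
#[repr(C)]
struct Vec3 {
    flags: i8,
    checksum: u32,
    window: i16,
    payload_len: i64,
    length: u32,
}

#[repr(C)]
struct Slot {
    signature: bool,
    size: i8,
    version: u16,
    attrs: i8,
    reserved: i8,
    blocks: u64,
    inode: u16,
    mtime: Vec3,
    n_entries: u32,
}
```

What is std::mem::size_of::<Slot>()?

64

Vec3: @0: flags [1B, align 1] → 1; +3 pad (align 4); @4: checksum [4B, align 4] → 8; @8: window [2B, align 2] → 10; +6 pad (align 8); @16: payload_len [8B, align 8] → 24; @24: length [4B, align 4] → 28; +4 tail pad (align 8); size 32, align 8
@0: signature [1B, align 1] → 1
@1: size [1B, align 1] → 2
@2: version [2B, align 2] → 4
@4: attrs [1B, align 1] → 5
@5: reserved [1B, align 1] → 6
+2 pad (align 8)
@8: blocks [8B, align 8] → 16
@16: inode [2B, align 2] → 18
+6 pad (align 8)
@24: mtime [32B, align 8] → 56
@56: n_entries [4B, align 4] → 60
+4 tail pad (align 8)
size 64, align 8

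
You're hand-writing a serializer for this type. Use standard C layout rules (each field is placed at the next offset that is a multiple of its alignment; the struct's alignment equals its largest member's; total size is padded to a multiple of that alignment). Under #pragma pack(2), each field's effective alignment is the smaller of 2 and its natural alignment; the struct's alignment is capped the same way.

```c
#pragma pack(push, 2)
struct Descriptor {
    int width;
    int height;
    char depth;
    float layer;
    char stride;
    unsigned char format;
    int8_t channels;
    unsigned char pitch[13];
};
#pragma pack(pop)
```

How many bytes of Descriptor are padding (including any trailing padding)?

1

0..4  width  (4B, 2-aligned)
4..8  height  (4B, 2-aligned)
8..9  depth  (1B, 1-aligned)
9..10  -- padding (1B)
10..14  layer  (4B, 2-aligned)
14..15  stride  (1B, 1-aligned)
15..16  format  (1B, 1-aligned)
16..17  channels  (1B, 1-aligned)
17..30  pitch  (13B, 1-aligned)
sizeof = 30, alignof = 2
data bytes 29, size 30 → padding 1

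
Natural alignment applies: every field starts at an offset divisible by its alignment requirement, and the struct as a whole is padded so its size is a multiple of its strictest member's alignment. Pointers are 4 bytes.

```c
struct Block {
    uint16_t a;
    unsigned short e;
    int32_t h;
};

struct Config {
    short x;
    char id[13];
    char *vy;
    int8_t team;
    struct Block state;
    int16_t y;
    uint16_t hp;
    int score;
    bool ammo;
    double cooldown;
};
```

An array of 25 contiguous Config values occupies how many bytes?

Block: a at 0 (size 2, align 2) → ends 2; e at 2 (size 2, align 2) → ends 4; h at 4 (size 4, align 4) → ends 8; total 8 bytes, alignment 4
x at 0 (size 2, align 2) → ends 2
id at 2 (size 13, align 1) → ends 15
pad 1 to align 4 for vy
vy at 16 (size 4, align 4) → ends 20
team at 20 (size 1, align 1) → ends 21
pad 3 to align 4 for state
state at 24 (size 8, align 4) → ends 32
y at 32 (size 2, align 2) → ends 34
hp at 34 (size 2, align 2) → ends 36
score at 36 (size 4, align 4) → ends 40
ammo at 40 (size 1, align 1) → ends 41
pad 7 to align 8 for cooldown
cooldown at 48 (size 8, align 8) → ends 56
total 56 bytes, alignment 8
array of 25: 25 × 56 = 1400

1400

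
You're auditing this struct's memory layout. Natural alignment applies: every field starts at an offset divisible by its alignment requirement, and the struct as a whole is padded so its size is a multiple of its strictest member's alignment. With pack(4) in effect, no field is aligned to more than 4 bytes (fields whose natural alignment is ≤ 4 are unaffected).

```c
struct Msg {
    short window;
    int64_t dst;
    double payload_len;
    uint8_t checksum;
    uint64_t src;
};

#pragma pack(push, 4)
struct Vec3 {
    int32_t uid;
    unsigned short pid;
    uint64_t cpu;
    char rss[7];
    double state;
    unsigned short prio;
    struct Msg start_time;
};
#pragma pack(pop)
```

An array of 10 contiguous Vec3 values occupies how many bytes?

Msg: 0..2  window  (2B, 2-aligned); 2..8  -- padding (6B); 8..16  dst  (8B, 8-aligned); 16..24  payload_len  (8B, 8-aligned); 24..25  checksum  (1B, 1-aligned); 25..32  -- padding (7B); 32..40  src  (8B, 8-aligned); sizeof = 40, alignof = 8
0..4  uid  (4B, 4-aligned)
4..6  pid  (2B, 2-aligned)
6..8  -- padding (2B)
8..16  cpu  (8B, 4-aligned)
16..23  rss  (7B, 1-aligned)
23..24  -- padding (1B)
24..32  state  (8B, 4-aligned)
32..34  prio  (2B, 2-aligned)
34..36  -- padding (2B)
36..76  start_time  (40B, 4-aligned)
sizeof = 76, alignof = 4
array of 10: 10 × 76 = 760

760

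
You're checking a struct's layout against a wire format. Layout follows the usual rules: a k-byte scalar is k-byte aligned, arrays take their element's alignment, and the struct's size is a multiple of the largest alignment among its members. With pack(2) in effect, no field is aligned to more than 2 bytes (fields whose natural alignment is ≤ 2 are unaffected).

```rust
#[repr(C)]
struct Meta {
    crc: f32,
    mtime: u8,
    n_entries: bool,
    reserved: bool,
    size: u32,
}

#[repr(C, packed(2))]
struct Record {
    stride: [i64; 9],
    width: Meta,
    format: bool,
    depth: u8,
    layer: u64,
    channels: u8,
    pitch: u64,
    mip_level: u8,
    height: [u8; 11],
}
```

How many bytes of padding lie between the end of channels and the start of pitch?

Meta: @0: crc [4B, align 4] → 4; @4: mtime [1B, align 1] → 5; @5: n_entries [1B, align 1] → 6; @6: reserved [1B, align 1] → 7; +1 pad (align 4); @8: size [4B, align 4] → 12; size 12, align 4
@0: stride [72B, align 2] → 72
@72: width [12B, align 2] → 84
@84: format [1B, align 1] → 85
@85: depth [1B, align 1] → 86
@86: layer [8B, align 2] → 94
@94: channels [1B, align 1] → 95
+1 pad (align 2)
@96: pitch [8B, align 2] → 104

1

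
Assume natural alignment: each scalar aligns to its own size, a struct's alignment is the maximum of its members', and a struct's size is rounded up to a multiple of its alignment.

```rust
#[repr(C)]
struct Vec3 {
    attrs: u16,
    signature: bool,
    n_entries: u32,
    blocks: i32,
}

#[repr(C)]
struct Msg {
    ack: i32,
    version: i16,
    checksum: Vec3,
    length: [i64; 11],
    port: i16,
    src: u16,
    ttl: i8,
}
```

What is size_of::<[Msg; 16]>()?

Vec3: 0..2  attrs  (2B, 2-aligned); 2..3  signature  (1B, 1-aligned); 3..4  -- padding (1B); 4..8  n_entries  (4B, 4-aligned); 8..12  blocks  (4B, 4-aligned); sizeof = 12, alignof = 4
0..4  ack  (4B, 4-aligned)
4..6  version  (2B, 2-aligned)
6..8  -- padding (2B)
8..20  checksum  (12B, 4-aligned)
20..24  -- padding (4B)
24..112  length  (88B, 8-aligned)
112..114  port  (2B, 2-aligned)
114..116  src  (2B, 2-aligned)
116..117  ttl  (1B, 1-aligned)
117..120  -- tail padding (3B)
sizeof = 120, alignof = 8
array of 16: 16 × 120 = 1920

1920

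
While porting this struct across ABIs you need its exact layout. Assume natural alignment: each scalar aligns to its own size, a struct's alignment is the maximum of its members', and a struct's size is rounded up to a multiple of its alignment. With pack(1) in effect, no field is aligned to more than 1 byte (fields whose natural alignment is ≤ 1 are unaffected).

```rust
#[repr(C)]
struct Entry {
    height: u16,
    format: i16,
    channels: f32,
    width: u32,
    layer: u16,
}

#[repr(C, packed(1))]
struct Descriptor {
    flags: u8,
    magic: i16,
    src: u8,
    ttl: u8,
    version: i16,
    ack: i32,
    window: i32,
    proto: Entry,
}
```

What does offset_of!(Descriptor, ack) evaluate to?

Entry: @0: height [2B, align 2] → 2; @2: format [2B, align 2] → 4; @4: channels [4B, align 4] → 8; @8: width [4B, align 4] → 12; @12: layer [2B, align 2] → 14; +2 tail pad (align 4); size 16, align 4
@0: flags [1B, align 1] → 1
@1: magic [2B, align 1] → 3
@3: src [1B, align 1] → 4
@4: ttl [1B, align 1] → 5
@5: version [2B, align 1] → 7
@7: ack [4B, align 1] → 11

7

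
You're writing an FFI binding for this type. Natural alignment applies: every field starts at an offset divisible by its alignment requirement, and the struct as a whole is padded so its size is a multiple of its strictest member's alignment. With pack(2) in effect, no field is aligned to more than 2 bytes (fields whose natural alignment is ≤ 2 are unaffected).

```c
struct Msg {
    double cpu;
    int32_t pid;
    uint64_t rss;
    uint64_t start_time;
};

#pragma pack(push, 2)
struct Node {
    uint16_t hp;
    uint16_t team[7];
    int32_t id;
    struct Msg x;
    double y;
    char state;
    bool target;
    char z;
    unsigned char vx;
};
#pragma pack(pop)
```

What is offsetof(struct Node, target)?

61

Msg: cpu at 0 (size 8, align 8) → ends 8; pid at 8 (size 4, align 4) → ends 12; pad 4 to align 8 for rss; rss at 16 (size 8, align 8) → ends 24; start_time at 24 (size 8, align 8) → ends 32; total 32 bytes, alignment 8
hp at 0 (size 2, align 2) → ends 2
team at 2 (size 14, align 2) → ends 16
id at 16 (size 4, align 2) → ends 20
x at 20 (size 32, align 2) → ends 52
y at 52 (size 8, align 2) → ends 60
state at 60 (size 1, align 1) → ends 61
target at 61 (size 1, align 1) → ends 62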